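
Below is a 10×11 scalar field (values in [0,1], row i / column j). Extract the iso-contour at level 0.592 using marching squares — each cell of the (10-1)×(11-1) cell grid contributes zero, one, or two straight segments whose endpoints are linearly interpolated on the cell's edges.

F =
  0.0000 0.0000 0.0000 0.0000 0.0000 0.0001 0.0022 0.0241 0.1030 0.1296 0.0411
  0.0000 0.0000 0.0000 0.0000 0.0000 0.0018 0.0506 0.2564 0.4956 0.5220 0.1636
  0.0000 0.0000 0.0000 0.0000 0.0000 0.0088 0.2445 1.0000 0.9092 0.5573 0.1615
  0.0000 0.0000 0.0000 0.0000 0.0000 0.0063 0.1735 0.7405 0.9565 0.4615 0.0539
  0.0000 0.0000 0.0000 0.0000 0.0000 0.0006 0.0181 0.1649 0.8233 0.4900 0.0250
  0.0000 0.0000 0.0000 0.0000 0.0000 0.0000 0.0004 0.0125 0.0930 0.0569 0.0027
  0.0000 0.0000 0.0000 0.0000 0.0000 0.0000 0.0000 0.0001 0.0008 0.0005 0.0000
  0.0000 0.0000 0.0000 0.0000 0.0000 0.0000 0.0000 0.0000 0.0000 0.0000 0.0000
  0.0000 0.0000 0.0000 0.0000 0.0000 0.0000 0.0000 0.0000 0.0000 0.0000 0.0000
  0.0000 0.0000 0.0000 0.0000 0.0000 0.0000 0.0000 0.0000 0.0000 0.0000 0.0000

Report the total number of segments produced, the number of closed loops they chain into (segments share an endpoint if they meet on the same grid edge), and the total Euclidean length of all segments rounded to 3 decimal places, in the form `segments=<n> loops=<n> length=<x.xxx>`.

segments=10 loops=1 length=8.618

cell (1,6): code 0100 → (1.451,7.000)–(2.000,6.460)
cell (1,7): code 1100 → (1.233,8.000)–(1.451,7.000)
cell (1,8): code 1000 → (2.000,8.901)–(1.233,8.000)
cell (2,6): code 0110 → (2.000,6.460)–(3.000,6.738)
cell (2,8): code 1001 → (3.000,8.736)–(2.000,8.901)
cell (3,6): code 0010 → (3.000,6.738)–(3.258,7.000)
cell (3,7): code 0111 → (3.258,7.000)–(4.000,7.649)
cell (3,8): code 1001 → (4.000,8.694)–(3.000,8.736)
cell (4,7): code 0010 → (4.000,7.649)–(4.317,8.000)
cell (4,8): code 0001 → (4.317,8.000)–(4.000,8.694)
total: 10 segments, chained into 1 closed loop(s), length Σ = 8.618335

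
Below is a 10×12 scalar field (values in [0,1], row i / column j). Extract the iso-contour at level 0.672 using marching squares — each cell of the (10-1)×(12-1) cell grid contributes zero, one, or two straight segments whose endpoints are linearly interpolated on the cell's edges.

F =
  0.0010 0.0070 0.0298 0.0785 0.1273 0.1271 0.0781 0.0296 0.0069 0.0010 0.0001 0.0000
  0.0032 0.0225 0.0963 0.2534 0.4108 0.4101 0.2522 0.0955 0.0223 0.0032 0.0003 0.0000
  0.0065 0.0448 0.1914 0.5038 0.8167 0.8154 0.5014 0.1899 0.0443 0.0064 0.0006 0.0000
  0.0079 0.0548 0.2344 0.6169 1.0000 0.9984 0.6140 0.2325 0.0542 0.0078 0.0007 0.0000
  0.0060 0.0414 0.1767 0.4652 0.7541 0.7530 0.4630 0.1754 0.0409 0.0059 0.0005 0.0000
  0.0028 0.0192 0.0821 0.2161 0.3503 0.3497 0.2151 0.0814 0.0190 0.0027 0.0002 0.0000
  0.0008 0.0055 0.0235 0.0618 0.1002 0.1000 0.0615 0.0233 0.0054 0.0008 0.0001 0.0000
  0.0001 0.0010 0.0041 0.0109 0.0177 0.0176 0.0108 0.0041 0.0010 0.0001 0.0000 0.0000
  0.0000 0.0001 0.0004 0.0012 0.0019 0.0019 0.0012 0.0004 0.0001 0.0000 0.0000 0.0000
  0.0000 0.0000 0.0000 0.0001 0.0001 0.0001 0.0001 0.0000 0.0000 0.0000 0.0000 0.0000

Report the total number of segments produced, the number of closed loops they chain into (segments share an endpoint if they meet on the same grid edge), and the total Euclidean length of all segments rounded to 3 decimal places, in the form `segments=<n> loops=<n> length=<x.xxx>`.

cell (1,3): code 0100 → (1.644,4.000)–(2.000,3.538)
cell (1,4): code 1100 → (1.646,5.000)–(1.644,4.000)
cell (1,5): code 1000 → (2.000,5.457)–(1.646,5.000)
cell (2,3): code 0110 → (2.000,3.538)–(3.000,3.144)
cell (2,5): code 1001 → (3.000,5.849)–(2.000,5.457)
cell (3,3): code 0110 → (3.000,3.144)–(4.000,3.716)
cell (3,5): code 1001 → (4.000,5.279)–(3.000,5.849)
cell (4,3): code 0010 → (4.000,3.716)–(4.203,4.000)
cell (4,4): code 0011 → (4.203,4.000)–(4.201,5.000)
cell (4,5): code 0001 → (4.201,5.000)–(4.000,5.279)
total: 10 segments, chained into 1 closed loop(s), length Σ = 8.307007

segments=10 loops=1 length=8.307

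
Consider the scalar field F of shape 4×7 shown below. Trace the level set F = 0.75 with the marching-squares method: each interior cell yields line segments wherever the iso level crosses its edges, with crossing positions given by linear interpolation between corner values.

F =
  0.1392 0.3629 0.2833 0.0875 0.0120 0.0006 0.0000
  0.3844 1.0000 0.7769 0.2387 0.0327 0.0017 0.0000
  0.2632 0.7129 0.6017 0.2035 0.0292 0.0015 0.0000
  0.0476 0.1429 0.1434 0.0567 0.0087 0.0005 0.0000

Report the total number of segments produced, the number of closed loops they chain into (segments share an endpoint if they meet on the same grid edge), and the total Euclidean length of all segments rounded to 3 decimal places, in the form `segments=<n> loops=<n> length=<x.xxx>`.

segments=6 loops=1 length=4.047

cell (0,0): code 0100 → (0.608,1.000)–(1.000,0.594)
cell (0,1): code 1100 → (0.946,2.000)–(0.608,1.000)
cell (0,2): code 1000 → (1.000,2.050)–(0.946,2.000)
cell (1,0): code 0010 → (1.000,0.594)–(1.871,1.000)
cell (1,1): code 0011 → (1.871,1.000)–(1.154,2.000)
cell (1,2): code 0001 → (1.154,2.000)–(1.000,2.050)
total: 6 segments, chained into 1 closed loop(s), length Σ = 4.047121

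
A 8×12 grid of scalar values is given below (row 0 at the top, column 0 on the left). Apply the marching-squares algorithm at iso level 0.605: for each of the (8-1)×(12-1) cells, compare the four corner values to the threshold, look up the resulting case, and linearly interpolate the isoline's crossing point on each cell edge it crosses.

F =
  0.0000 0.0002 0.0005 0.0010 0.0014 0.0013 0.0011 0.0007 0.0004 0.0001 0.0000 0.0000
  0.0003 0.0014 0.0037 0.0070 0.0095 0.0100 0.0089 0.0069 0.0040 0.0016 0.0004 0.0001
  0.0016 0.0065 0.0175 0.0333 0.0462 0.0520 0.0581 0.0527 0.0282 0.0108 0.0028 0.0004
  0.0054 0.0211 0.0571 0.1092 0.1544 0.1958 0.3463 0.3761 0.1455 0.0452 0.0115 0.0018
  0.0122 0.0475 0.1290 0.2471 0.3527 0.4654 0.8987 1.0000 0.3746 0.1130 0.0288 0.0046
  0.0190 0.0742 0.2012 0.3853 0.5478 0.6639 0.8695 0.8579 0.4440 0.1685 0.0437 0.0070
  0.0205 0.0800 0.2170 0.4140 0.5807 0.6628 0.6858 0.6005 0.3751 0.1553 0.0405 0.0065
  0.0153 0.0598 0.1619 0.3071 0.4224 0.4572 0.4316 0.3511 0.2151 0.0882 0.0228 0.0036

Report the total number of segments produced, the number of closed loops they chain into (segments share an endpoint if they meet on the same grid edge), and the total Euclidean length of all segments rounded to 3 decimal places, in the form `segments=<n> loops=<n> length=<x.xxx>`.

segments=12 loops=1 length=10.112

cell (3,5): code 0100 → (3.468,6.000)–(4.000,5.322)
cell (3,6): code 1100 → (3.367,7.000)–(3.468,6.000)
cell (3,7): code 1000 → (4.000,7.632)–(3.367,7.000)
cell (4,4): code 0100 → (4.703,5.000)–(5.000,4.493)
cell (4,5): code 1110 → (4.000,5.322)–(4.703,5.000)
cell (4,7): code 1001 → (5.000,7.611)–(4.000,7.632)
cell (5,4): code 0110 → (5.000,4.493)–(6.000,4.296)
cell (5,6): code 1011 → (6.000,6.947)–(5.983,7.000)
cell (5,7): code 0001 → (5.983,7.000)–(5.000,7.611)
cell (6,4): code 0010 → (6.000,4.296)–(6.281,5.000)
cell (6,5): code 0011 → (6.281,5.000)–(6.318,6.000)
cell (6,6): code 0001 → (6.318,6.000)–(6.000,6.947)
total: 12 segments, chained into 1 closed loop(s), length Σ = 10.112035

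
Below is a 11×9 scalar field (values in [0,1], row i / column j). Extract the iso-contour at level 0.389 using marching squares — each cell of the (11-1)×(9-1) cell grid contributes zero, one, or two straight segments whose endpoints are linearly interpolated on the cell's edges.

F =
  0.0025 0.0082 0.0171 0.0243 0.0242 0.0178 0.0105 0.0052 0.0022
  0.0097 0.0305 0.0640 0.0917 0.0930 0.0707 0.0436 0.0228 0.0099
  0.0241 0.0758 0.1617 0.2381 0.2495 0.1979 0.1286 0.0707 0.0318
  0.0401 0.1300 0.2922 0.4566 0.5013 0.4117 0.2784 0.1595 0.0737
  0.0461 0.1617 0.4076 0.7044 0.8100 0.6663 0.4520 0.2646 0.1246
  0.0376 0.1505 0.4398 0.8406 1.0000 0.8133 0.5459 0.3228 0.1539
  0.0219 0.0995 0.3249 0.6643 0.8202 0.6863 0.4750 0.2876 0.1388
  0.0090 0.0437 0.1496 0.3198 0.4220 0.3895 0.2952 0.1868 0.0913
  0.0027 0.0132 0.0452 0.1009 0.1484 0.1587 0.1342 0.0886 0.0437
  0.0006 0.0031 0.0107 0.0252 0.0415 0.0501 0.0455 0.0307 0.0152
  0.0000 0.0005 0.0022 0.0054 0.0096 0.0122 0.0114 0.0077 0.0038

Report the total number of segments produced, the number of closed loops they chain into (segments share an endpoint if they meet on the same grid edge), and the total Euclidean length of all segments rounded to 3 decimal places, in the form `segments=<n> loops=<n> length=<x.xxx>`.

cell (2,2): code 0100 → (2.691,3.000)–(3.000,2.589)
cell (2,3): code 1100 → (2.554,4.000)–(2.691,3.000)
cell (2,4): code 1100 → (2.894,5.000)–(2.554,4.000)
cell (2,5): code 1000 → (3.000,5.170)–(2.894,5.000)
cell (3,1): code 0100 → (3.839,2.000)–(4.000,1.924)
cell (3,2): code 1110 → (3.000,2.589)–(3.839,2.000)
cell (3,5): code 1101 → (3.637,6.000)–(3.000,5.170)
cell (3,6): code 1000 → (4.000,6.336)–(3.637,6.000)
cell (4,1): code 0110 → (4.000,1.924)–(5.000,1.824)
cell (4,6): code 1001 → (5.000,6.703)–(4.000,6.336)
cell (5,1): code 0010 → (5.000,1.824)–(5.442,2.000)
cell (5,2): code 0111 → (5.442,2.000)–(6.000,2.189)
cell (5,6): code 1001 → (6.000,6.459)–(5.000,6.703)
cell (6,2): code 0010 → (6.000,2.189)–(6.799,3.000)
cell (6,3): code 0111 → (6.799,3.000)–(7.000,3.677)
cell (6,5): code 1011 → (7.000,5.005)–(6.478,6.000)
cell (6,6): code 0001 → (6.478,6.000)–(6.000,6.459)
cell (7,3): code 0010 → (7.000,3.677)–(7.121,4.000)
cell (7,4): code 0011 → (7.121,4.000)–(7.002,5.000)
cell (7,5): code 0001 → (7.002,5.000)–(7.000,5.005)
total: 20 segments, chained into 1 closed loop(s), length Σ = 14.677135

segments=20 loops=1 length=14.677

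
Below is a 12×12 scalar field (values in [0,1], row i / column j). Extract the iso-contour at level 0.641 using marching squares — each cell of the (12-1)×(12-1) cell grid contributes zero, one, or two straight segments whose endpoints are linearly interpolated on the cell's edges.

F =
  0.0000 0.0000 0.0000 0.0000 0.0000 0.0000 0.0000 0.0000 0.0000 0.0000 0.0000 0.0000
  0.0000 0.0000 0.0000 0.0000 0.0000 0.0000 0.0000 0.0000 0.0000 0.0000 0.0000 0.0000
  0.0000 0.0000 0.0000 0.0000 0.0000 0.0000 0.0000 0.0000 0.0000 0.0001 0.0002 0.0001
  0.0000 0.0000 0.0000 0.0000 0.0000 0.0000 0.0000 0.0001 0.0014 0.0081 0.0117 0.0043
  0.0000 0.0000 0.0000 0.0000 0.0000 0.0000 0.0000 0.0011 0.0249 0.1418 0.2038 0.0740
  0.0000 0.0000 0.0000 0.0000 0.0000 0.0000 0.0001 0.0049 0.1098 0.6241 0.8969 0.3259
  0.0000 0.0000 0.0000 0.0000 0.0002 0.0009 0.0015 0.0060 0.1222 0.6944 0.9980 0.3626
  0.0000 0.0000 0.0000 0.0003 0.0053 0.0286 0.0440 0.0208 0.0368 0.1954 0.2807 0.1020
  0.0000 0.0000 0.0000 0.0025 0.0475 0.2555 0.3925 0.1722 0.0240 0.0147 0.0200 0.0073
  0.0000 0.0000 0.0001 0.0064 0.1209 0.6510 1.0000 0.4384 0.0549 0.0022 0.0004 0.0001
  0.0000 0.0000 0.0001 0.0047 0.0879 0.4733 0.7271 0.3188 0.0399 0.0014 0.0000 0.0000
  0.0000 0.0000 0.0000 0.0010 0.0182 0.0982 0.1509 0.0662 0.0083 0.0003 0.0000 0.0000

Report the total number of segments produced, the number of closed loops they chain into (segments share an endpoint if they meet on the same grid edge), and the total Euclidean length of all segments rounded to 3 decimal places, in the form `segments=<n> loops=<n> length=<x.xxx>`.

segments=16 loops=2 length=10.554

cell (4,9): code 0100 → (4.631,10.000)–(5.000,9.062)
cell (4,10): code 1000 → (5.000,10.448)–(4.631,10.000)
cell (5,8): code 0100 → (5.240,9.000)–(6.000,8.907)
cell (5,9): code 1110 → (5.000,9.062)–(5.240,9.000)
cell (5,10): code 1001 → (6.000,10.562)–(5.000,10.448)
cell (6,8): code 0010 → (6.000,8.907)–(6.107,9.000)
cell (6,9): code 0011 → (6.107,9.000)–(6.498,10.000)
cell (6,10): code 0001 → (6.498,10.000)–(6.000,10.562)
cell (8,4): code 0100 → (8.975,5.000)–(9.000,4.981)
cell (8,5): code 1100 → (8.409,6.000)–(8.975,5.000)
cell (8,6): code 1000 → (9.000,6.639)–(8.409,6.000)
cell (9,4): code 0010 → (9.000,4.981)–(9.056,5.000)
cell (9,5): code 0111 → (9.056,5.000)–(10.000,5.661)
cell (9,6): code 1001 → (10.000,6.211)–(9.000,6.639)
cell (10,5): code 0010 → (10.000,5.661)–(10.149,6.000)
cell (10,6): code 0001 → (10.149,6.000)–(10.000,6.211)
total: 16 segments, chained into 2 closed loop(s), length Σ = 10.554376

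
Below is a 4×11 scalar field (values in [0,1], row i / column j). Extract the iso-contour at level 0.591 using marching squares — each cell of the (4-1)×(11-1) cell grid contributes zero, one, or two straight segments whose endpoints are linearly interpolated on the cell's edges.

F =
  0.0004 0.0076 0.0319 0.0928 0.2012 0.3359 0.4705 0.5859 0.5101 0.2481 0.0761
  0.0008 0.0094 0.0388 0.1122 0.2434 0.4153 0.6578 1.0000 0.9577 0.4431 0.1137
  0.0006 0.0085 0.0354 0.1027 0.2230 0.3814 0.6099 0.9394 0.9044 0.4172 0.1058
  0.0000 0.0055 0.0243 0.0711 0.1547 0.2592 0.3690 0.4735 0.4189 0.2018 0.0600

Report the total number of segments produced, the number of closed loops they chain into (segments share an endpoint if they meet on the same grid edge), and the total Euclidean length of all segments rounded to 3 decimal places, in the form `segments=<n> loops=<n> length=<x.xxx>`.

segments=10 loops=1 length=8.988

cell (0,5): code 0100 → (0.643,6.000)–(1.000,5.725)
cell (0,6): code 1100 → (0.012,7.000)–(0.643,6.000)
cell (0,7): code 1100 → (0.181,8.000)–(0.012,7.000)
cell (0,8): code 1000 → (1.000,8.713)–(0.181,8.000)
cell (1,5): code 0110 → (1.000,5.725)–(2.000,5.917)
cell (1,8): code 1001 → (2.000,8.643)–(1.000,8.713)
cell (2,5): code 0010 → (2.000,5.917)–(2.078,6.000)
cell (2,6): code 0011 → (2.078,6.000)–(2.748,7.000)
cell (2,7): code 0011 → (2.748,7.000)–(2.646,8.000)
cell (2,8): code 0001 → (2.646,8.000)–(2.000,8.643)
total: 10 segments, chained into 1 closed loop(s), length Σ = 8.987666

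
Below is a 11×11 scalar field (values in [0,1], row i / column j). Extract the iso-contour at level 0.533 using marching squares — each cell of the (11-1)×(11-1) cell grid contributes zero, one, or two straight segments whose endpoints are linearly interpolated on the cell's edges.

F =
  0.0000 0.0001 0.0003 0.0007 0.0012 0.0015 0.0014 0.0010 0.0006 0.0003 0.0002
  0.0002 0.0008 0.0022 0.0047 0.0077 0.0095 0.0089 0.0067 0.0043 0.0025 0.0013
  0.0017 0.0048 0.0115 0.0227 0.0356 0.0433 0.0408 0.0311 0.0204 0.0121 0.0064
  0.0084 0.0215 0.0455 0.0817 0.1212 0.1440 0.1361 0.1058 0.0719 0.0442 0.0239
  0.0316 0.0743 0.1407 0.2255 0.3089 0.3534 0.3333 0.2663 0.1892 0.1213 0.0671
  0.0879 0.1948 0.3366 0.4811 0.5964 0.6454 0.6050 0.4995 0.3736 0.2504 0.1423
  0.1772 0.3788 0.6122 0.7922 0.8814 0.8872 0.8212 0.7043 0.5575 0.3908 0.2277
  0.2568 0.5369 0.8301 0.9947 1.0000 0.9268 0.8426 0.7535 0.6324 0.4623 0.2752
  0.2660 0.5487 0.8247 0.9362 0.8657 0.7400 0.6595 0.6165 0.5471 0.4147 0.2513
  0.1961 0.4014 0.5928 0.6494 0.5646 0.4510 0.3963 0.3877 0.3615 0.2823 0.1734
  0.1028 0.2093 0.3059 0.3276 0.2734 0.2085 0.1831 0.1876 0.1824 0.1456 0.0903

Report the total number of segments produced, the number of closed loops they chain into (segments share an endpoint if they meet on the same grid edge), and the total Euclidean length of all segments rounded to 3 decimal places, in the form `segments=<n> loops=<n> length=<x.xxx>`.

segments=26 loops=1 length=19.540

cell (4,3): code 0100 → (4.779,4.000)–(5.000,3.450)
cell (4,4): code 1100 → (4.615,5.000)–(4.779,4.000)
cell (4,5): code 1100 → (4.735,6.000)–(4.615,5.000)
cell (4,6): code 1000 → (5.000,6.682)–(4.735,6.000)
cell (5,1): code 0100 → (5.713,2.000)–(6.000,1.661)
cell (5,2): code 1100 → (5.167,3.000)–(5.713,2.000)
cell (5,3): code 1110 → (5.000,3.450)–(5.167,3.000)
cell (5,6): code 1101 → (5.164,7.000)–(5.000,6.682)
cell (5,7): code 1100 → (5.867,8.000)–(5.164,7.000)
cell (5,8): code 1000 → (6.000,8.147)–(5.867,8.000)
cell (6,0): code 0100 → (6.975,1.000)–(7.000,0.986)
cell (6,1): code 1110 → (6.000,1.661)–(6.975,1.000)
cell (6,8): code 1001 → (7.000,8.584)–(6.000,8.147)
cell (7,0): code 0110 → (7.000,0.986)–(8.000,0.944)
cell (7,8): code 1001 → (8.000,8.106)–(7.000,8.584)
cell (8,0): code 0010 → (8.000,0.944)–(8.107,1.000)
cell (8,1): code 0111 → (8.107,1.000)–(9.000,1.688)
cell (8,4): code 1011 → (9.000,4.278)–(8.716,5.000)
cell (8,5): code 0011 → (8.716,5.000)–(8.481,6.000)
cell (8,6): code 0011 → (8.481,6.000)–(8.365,7.000)
cell (8,7): code 0011 → (8.365,7.000)–(8.076,8.000)
cell (8,8): code 0001 → (8.076,8.000)–(8.000,8.106)
cell (9,1): code 0010 → (9.000,1.688)–(9.208,2.000)
cell (9,2): code 0011 → (9.208,2.000)–(9.362,3.000)
cell (9,3): code 0011 → (9.362,3.000)–(9.109,4.000)
cell (9,4): code 0001 → (9.109,4.000)–(9.000,4.278)
total: 26 segments, chained into 1 closed loop(s), length Σ = 19.540499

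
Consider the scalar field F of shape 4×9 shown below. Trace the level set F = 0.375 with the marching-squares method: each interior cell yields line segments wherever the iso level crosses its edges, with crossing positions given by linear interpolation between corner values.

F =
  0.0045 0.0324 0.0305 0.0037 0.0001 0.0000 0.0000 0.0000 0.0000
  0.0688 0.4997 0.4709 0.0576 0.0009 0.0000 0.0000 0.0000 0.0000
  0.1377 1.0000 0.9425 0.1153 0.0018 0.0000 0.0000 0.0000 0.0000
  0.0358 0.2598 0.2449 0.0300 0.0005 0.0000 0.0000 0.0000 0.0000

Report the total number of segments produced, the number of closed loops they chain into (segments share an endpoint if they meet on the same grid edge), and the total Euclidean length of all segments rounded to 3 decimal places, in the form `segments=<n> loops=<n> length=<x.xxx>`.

cell (0,0): code 0100 → (0.733,1.000)–(1.000,0.711)
cell (0,1): code 1100 → (0.782,2.000)–(0.733,1.000)
cell (0,2): code 1000 → (1.000,2.232)–(0.782,2.000)
cell (1,0): code 0110 → (1.000,0.711)–(2.000,0.275)
cell (1,2): code 1001 → (2.000,2.686)–(1.000,2.232)
cell (2,0): code 0010 → (2.000,0.275)–(2.844,1.000)
cell (2,1): code 0011 → (2.844,1.000)–(2.814,2.000)
cell (2,2): code 0001 → (2.814,2.000)–(2.000,2.686)
total: 8 segments, chained into 1 closed loop(s), length Σ = 7.079415

segments=8 loops=1 length=7.079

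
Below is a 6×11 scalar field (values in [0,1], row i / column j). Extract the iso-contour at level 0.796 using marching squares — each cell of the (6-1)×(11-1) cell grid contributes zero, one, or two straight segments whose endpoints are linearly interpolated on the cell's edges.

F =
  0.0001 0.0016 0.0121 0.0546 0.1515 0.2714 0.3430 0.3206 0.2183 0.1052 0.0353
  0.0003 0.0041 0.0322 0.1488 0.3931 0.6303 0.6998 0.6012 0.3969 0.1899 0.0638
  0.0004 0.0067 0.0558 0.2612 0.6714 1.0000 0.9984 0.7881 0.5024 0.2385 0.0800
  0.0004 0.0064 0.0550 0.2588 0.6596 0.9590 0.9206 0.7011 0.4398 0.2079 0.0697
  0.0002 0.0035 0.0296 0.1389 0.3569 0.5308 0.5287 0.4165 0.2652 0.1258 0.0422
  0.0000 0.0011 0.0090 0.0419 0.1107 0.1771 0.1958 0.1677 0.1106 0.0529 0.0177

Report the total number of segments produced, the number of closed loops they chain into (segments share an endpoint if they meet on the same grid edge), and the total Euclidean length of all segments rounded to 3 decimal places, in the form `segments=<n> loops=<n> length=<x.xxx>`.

segments=8 loops=1 length=7.411

cell (1,4): code 0100 → (1.448,5.000)–(2.000,4.379)
cell (1,5): code 1100 → (1.322,6.000)–(1.448,5.000)
cell (1,6): code 1000 → (2.000,6.962)–(1.322,6.000)
cell (2,4): code 0110 → (2.000,4.379)–(3.000,4.456)
cell (2,6): code 1001 → (3.000,6.568)–(2.000,6.962)
cell (3,4): code 0010 → (3.000,4.456)–(3.381,5.000)
cell (3,5): code 0011 → (3.381,5.000)–(3.318,6.000)
cell (3,6): code 0001 → (3.318,6.000)–(3.000,6.568)
total: 8 segments, chained into 1 closed loop(s), length Σ = 7.410597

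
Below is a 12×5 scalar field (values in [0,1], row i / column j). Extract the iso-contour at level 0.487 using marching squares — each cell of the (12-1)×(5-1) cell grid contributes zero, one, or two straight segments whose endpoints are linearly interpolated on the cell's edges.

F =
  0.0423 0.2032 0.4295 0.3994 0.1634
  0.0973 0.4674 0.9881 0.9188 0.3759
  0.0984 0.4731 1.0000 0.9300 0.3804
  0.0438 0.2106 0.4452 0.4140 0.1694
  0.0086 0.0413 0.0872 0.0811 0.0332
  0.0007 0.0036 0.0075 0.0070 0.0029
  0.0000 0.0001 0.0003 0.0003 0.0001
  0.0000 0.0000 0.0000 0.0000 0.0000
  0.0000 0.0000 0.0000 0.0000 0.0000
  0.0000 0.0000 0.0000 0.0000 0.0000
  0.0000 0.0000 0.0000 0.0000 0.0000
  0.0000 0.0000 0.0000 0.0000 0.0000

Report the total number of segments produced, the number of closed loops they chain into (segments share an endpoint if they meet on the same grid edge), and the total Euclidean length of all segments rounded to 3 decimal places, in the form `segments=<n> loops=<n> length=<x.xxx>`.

segments=8 loops=1 length=8.991

cell (0,1): code 0100 → (0.103,2.000)–(1.000,1.038)
cell (0,2): code 1100 → (0.169,3.000)–(0.103,2.000)
cell (0,3): code 1000 → (1.000,3.795)–(0.169,3.000)
cell (1,1): code 0110 → (1.000,1.038)–(2.000,1.026)
cell (1,3): code 1001 → (2.000,3.806)–(1.000,3.795)
cell (2,1): code 0010 → (2.000,1.026)–(2.925,2.000)
cell (2,2): code 0011 → (2.925,2.000)–(2.859,3.000)
cell (2,3): code 0001 → (2.859,3.000)–(2.000,3.806)
total: 8 segments, chained into 1 closed loop(s), length Σ = 8.990959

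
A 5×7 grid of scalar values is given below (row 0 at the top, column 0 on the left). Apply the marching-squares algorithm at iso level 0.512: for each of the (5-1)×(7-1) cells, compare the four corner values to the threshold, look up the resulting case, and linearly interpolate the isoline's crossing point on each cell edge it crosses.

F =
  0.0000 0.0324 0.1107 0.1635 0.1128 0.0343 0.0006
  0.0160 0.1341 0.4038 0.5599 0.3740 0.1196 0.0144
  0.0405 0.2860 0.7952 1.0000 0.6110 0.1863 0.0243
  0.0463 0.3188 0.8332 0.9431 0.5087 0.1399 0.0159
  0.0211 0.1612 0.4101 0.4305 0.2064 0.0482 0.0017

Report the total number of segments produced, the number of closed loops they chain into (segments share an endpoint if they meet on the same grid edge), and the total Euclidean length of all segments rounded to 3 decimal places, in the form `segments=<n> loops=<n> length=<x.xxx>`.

cell (0,2): code 0100 → (0.879,3.000)–(1.000,2.693)
cell (0,3): code 1000 → (1.000,3.258)–(0.879,3.000)
cell (1,1): code 0100 → (1.276,2.000)–(2.000,1.444)
cell (1,2): code 1110 → (1.000,2.693)–(1.276,2.000)
cell (1,3): code 1101 → (1.582,4.000)–(1.000,3.258)
cell (1,4): code 1000 → (2.000,4.233)–(1.582,4.000)
cell (2,1): code 0110 → (2.000,1.444)–(3.000,1.376)
cell (2,3): code 1011 → (3.000,3.992)–(2.968,4.000)
cell (2,4): code 0001 → (2.968,4.000)–(2.000,4.233)
cell (3,1): code 0010 → (3.000,1.376)–(3.759,2.000)
cell (3,2): code 0011 → (3.759,2.000)–(3.841,3.000)
cell (3,3): code 0001 → (3.841,3.000)–(3.000,3.992)
total: 12 segments, chained into 1 closed loop(s), length Σ = 9.013072

segments=12 loops=1 length=9.013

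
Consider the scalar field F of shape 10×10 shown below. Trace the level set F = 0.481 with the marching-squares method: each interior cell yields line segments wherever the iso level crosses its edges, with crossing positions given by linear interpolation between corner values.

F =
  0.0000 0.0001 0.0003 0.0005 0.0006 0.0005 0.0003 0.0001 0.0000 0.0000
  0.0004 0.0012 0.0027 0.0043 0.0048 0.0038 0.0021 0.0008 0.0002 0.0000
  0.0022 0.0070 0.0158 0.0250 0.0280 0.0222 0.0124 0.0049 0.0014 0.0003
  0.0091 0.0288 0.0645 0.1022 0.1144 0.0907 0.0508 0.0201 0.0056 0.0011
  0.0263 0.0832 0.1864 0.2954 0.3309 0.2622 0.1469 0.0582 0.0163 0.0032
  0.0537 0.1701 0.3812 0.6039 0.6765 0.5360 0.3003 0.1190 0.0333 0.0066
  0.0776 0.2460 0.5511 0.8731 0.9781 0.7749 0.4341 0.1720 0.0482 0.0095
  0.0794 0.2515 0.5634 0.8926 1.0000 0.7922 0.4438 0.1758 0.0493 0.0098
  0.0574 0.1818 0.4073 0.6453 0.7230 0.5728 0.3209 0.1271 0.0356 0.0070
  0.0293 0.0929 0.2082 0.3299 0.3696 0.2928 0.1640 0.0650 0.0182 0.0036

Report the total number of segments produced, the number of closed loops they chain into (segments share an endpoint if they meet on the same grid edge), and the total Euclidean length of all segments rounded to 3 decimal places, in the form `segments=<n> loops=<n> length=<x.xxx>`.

cell (4,2): code 0100 → (4.602,3.000)–(5.000,2.448)
cell (4,3): code 1100 → (4.434,4.000)–(4.602,3.000)
cell (4,4): code 1100 → (4.799,5.000)–(4.434,4.000)
cell (4,5): code 1000 → (5.000,5.233)–(4.799,5.000)
cell (5,1): code 0100 → (5.587,2.000)–(6.000,1.770)
cell (5,2): code 1110 → (5.000,2.448)–(5.587,2.000)
cell (5,5): code 1001 → (6.000,5.862)–(5.000,5.233)
cell (6,1): code 0110 → (6.000,1.770)–(7.000,1.736)
cell (6,5): code 1001 → (7.000,5.893)–(6.000,5.862)
cell (7,1): code 0010 → (7.000,1.736)–(7.528,2.000)
cell (7,2): code 0111 → (7.528,2.000)–(8.000,2.310)
cell (7,5): code 1001 → (8.000,5.364)–(7.000,5.893)
cell (8,2): code 0010 → (8.000,2.310)–(8.521,3.000)
cell (8,3): code 0011 → (8.521,3.000)–(8.685,4.000)
cell (8,4): code 0011 → (8.685,4.000)–(8.328,5.000)
cell (8,5): code 0001 → (8.328,5.000)–(8.000,5.364)
total: 16 segments, chained into 1 closed loop(s), length Σ = 13.176709

segments=16 loops=1 length=13.177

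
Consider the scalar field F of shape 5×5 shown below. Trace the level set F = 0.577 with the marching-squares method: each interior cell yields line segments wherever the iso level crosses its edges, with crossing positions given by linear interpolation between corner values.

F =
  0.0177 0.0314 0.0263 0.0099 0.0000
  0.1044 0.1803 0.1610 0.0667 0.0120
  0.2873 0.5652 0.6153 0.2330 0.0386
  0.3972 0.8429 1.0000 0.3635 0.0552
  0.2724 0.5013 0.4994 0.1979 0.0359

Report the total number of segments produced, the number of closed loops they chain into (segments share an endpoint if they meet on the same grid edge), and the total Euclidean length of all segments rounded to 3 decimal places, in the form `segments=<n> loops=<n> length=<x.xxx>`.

segments=8 loops=1 length=6.474

cell (1,1): code 0100 → (1.916,2.000)–(2.000,1.236)
cell (1,2): code 1000 → (2.000,2.100)–(1.916,2.000)
cell (2,0): code 0100 → (2.042,1.000)–(3.000,0.403)
cell (2,1): code 1110 → (2.000,1.236)–(2.042,1.000)
cell (2,2): code 1001 → (3.000,2.665)–(2.000,2.100)
cell (3,0): code 0010 → (3.000,0.403)–(3.778,1.000)
cell (3,1): code 0011 → (3.778,1.000)–(3.845,2.000)
cell (3,2): code 0001 → (3.845,2.000)–(3.000,2.665)
total: 8 segments, chained into 1 closed loop(s), length Σ = 6.473759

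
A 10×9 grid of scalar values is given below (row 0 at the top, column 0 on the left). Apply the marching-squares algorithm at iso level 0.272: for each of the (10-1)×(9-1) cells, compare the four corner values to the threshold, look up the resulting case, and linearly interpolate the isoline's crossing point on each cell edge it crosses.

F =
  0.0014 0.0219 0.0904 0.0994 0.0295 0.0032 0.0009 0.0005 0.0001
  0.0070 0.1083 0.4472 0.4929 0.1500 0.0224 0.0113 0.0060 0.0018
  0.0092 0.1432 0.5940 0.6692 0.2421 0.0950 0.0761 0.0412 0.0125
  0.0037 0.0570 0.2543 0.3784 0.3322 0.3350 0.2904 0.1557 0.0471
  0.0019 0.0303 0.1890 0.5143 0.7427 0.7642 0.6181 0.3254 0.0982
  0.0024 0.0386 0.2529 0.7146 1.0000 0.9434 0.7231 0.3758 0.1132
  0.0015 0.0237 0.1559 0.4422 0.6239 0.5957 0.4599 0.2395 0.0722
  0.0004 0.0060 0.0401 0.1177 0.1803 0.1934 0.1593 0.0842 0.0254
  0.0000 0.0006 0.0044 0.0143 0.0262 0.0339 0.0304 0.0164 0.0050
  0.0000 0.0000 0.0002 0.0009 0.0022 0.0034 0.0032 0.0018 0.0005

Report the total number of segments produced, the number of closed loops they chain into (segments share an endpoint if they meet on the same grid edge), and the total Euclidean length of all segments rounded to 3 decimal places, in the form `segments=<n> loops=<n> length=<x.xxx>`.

segments=24 loops=1 length=20.204

cell (0,1): code 0100 → (0.509,2.000)–(1.000,1.483)
cell (0,2): code 1100 → (0.439,3.000)–(0.509,2.000)
cell (0,3): code 1000 → (1.000,3.644)–(0.439,3.000)
cell (1,1): code 0110 → (1.000,1.483)–(2.000,1.286)
cell (1,3): code 1001 → (2.000,3.930)–(1.000,3.644)
cell (2,1): code 0010 → (2.000,1.286)–(2.948,2.000)
cell (2,2): code 0111 → (2.948,2.000)–(3.000,2.143)
cell (2,3): code 1101 → (2.332,4.000)–(2.000,3.930)
cell (2,4): code 1100 → (2.737,5.000)–(2.332,4.000)
cell (2,5): code 1100 → (2.914,6.000)–(2.737,5.000)
cell (2,6): code 1000 → (3.000,6.137)–(2.914,6.000)
cell (3,2): code 0110 → (3.000,2.143)–(4.000,2.255)
cell (3,6): code 1101 → (3.685,7.000)–(3.000,6.137)
cell (3,7): code 1000 → (4.000,7.235)–(3.685,7.000)
cell (4,2): code 0110 → (4.000,2.255)–(5.000,2.041)
cell (4,7): code 1001 → (5.000,7.395)–(4.000,7.235)
cell (5,2): code 0110 → (5.000,2.041)–(6.000,2.406)
cell (5,6): code 1011 → (6.000,6.853)–(5.762,7.000)
cell (5,7): code 0001 → (5.762,7.000)–(5.000,7.395)
cell (6,2): code 0010 → (6.000,2.406)–(6.524,3.000)
cell (6,3): code 0011 → (6.524,3.000)–(6.793,4.000)
cell (6,4): code 0011 → (6.793,4.000)–(6.805,5.000)
cell (6,5): code 0011 → (6.805,5.000)–(6.625,6.000)
cell (6,6): code 0001 → (6.625,6.000)–(6.000,6.853)
total: 24 segments, chained into 1 closed loop(s), length Σ = 20.203986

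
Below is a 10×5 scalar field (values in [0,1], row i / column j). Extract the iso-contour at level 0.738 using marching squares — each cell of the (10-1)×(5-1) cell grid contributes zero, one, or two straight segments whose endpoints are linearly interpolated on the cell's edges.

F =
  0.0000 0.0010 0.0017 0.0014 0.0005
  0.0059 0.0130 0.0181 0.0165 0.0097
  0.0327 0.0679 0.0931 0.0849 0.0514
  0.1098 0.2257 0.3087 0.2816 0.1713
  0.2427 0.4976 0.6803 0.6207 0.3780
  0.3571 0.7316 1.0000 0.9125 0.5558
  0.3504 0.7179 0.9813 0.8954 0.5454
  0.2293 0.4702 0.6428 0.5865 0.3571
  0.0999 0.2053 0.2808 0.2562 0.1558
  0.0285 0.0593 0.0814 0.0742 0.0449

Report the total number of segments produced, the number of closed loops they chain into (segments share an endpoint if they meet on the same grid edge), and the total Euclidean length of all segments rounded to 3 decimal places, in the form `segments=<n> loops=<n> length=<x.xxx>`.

segments=8 loops=1 length=7.945

cell (4,1): code 0100 → (4.180,2.000)–(5.000,1.024)
cell (4,2): code 1100 → (4.402,3.000)–(4.180,2.000)
cell (4,3): code 1000 → (5.000,3.489)–(4.402,3.000)
cell (5,1): code 0110 → (5.000,1.024)–(6.000,1.076)
cell (5,3): code 1001 → (6.000,3.450)–(5.000,3.489)
cell (6,1): code 0010 → (6.000,1.076)–(6.719,2.000)
cell (6,2): code 0011 → (6.719,2.000)–(6.510,3.000)
cell (6,3): code 0001 → (6.510,3.000)–(6.000,3.450)
total: 8 segments, chained into 1 closed loop(s), length Σ = 7.945231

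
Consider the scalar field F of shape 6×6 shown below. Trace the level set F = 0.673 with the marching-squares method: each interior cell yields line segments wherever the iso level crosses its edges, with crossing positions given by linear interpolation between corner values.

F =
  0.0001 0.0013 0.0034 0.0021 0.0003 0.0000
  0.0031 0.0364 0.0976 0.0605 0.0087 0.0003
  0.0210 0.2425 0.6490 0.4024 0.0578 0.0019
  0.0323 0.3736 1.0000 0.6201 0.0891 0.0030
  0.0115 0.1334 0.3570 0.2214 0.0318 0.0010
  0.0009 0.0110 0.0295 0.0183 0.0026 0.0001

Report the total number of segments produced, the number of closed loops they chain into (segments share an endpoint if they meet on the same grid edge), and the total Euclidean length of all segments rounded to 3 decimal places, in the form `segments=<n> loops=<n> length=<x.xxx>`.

segments=4 loops=1 length=4.065

cell (2,1): code 0100 → (2.068,2.000)–(3.000,1.478)
cell (2,2): code 1000 → (3.000,2.861)–(2.068,2.000)
cell (3,1): code 0010 → (3.000,1.478)–(3.509,2.000)
cell (3,2): code 0001 → (3.509,2.000)–(3.000,2.861)
total: 4 segments, chained into 1 closed loop(s), length Σ = 4.064862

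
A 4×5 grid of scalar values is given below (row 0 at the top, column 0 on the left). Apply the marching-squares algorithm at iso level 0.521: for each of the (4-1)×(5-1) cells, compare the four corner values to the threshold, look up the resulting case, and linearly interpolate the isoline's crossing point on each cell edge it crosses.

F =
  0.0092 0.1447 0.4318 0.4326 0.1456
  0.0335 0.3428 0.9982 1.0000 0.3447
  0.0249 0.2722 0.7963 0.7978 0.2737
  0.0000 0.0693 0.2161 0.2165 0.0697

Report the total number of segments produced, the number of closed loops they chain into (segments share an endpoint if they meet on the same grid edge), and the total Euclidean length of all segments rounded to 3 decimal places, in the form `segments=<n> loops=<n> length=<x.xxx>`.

cell (0,1): code 0100 → (0.157,2.000)–(1.000,1.272)
cell (0,2): code 1100 → (0.156,3.000)–(0.157,2.000)
cell (0,3): code 1000 → (1.000,3.731)–(0.156,3.000)
cell (1,1): code 0110 → (1.000,1.272)–(2.000,1.475)
cell (1,3): code 1001 → (2.000,3.528)–(1.000,3.731)
cell (2,1): code 0010 → (2.000,1.475)–(2.474,2.000)
cell (2,2): code 0011 → (2.474,2.000)–(2.476,3.000)
cell (2,3): code 0001 → (2.476,3.000)–(2.000,3.528)
total: 8 segments, chained into 1 closed loop(s), length Σ = 7.689915

segments=8 loops=1 length=7.690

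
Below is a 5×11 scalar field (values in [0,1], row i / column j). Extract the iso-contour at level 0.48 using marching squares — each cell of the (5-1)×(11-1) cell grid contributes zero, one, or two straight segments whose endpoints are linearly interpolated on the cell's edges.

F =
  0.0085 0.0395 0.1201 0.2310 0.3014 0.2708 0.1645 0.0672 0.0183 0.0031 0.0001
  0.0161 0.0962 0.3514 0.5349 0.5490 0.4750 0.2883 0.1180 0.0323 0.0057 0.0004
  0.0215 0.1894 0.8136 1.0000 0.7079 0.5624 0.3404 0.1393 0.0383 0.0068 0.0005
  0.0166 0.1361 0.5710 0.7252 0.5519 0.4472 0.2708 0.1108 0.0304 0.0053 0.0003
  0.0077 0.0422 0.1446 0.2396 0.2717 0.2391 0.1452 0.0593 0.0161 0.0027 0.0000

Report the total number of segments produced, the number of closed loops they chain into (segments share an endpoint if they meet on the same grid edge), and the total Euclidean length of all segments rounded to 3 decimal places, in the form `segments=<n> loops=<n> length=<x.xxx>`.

cell (0,2): code 0100 → (0.819,3.000)–(1.000,2.701)
cell (0,3): code 1100 → (0.721,4.000)–(0.819,3.000)
cell (0,4): code 1000 → (1.000,4.932)–(0.721,4.000)
cell (1,1): code 0100 → (1.278,2.000)–(2.000,1.466)
cell (1,2): code 1110 → (1.000,2.701)–(1.278,2.000)
cell (1,4): code 1101 → (1.057,5.000)–(1.000,4.932)
cell (1,5): code 1000 → (2.000,5.371)–(1.057,5.000)
cell (2,1): code 0110 → (2.000,1.466)–(3.000,1.791)
cell (2,4): code 1011 → (3.000,4.687)–(2.715,5.000)
cell (2,5): code 0001 → (2.715,5.000)–(2.000,5.371)
cell (3,1): code 0010 → (3.000,1.791)–(3.213,2.000)
cell (3,2): code 0011 → (3.213,2.000)–(3.505,3.000)
cell (3,3): code 0011 → (3.505,3.000)–(3.257,4.000)
cell (3,4): code 0001 → (3.257,4.000)–(3.000,4.687)
total: 14 segments, chained into 1 closed loop(s), length Σ = 10.466062

segments=14 loops=1 length=10.466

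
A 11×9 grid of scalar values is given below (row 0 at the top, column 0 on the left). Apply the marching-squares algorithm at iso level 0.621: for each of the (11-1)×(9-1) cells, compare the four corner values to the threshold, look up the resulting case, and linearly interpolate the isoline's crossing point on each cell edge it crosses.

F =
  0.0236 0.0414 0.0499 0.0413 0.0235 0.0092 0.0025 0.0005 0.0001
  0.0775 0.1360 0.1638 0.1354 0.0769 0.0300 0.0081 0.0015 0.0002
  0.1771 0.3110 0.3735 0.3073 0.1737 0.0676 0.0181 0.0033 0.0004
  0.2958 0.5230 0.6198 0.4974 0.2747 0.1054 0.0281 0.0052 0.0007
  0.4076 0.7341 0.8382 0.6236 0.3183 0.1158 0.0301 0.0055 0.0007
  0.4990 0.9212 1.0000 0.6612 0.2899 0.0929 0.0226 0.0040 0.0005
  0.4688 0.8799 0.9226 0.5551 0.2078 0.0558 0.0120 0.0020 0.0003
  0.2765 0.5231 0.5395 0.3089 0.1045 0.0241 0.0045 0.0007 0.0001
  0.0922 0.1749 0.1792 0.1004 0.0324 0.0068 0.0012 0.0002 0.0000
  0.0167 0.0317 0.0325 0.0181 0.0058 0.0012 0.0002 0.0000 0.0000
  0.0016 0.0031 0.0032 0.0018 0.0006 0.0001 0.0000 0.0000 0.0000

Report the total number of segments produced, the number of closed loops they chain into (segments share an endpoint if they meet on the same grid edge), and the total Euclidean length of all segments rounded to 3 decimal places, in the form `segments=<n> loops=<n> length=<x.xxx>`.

cell (3,0): code 0100 → (3.464,1.000)–(4.000,0.654)
cell (3,1): code 1100 → (3.005,2.000)–(3.464,1.000)
cell (3,2): code 1100 → (3.979,3.000)–(3.005,2.000)
cell (3,3): code 1000 → (4.000,3.009)–(3.979,3.000)
cell (4,0): code 0110 → (4.000,0.654)–(5.000,0.289)
cell (4,3): code 1001 → (5.000,3.108)–(4.000,3.009)
cell (5,0): code 0110 → (5.000,0.289)–(6.000,0.370)
cell (5,2): code 1011 → (6.000,2.821)–(5.379,3.000)
cell (5,3): code 0001 → (5.379,3.000)–(5.000,3.108)
cell (6,0): code 0010 → (6.000,0.370)–(6.726,1.000)
cell (6,1): code 0011 → (6.726,1.000)–(6.787,2.000)
cell (6,2): code 0001 → (6.787,2.000)–(6.000,2.821)
total: 12 segments, chained into 1 closed loop(s), length Σ = 10.369499

segments=12 loops=1 length=10.369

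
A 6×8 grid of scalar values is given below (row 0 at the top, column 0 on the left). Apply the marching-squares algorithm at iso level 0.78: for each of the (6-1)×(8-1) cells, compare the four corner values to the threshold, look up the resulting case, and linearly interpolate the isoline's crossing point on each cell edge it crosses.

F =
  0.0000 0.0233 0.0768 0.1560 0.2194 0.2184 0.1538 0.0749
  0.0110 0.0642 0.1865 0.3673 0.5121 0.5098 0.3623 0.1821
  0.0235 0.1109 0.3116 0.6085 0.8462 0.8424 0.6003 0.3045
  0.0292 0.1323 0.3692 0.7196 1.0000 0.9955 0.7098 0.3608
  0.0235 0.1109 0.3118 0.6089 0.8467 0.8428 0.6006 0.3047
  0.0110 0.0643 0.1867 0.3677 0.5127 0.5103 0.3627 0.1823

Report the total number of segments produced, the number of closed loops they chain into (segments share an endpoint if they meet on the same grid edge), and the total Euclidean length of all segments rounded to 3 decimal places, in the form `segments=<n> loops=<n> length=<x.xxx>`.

cell (1,3): code 0100 → (1.802,4.000)–(2.000,3.721)
cell (1,4): code 1100 → (1.812,5.000)–(1.802,4.000)
cell (1,5): code 1000 → (2.000,5.258)–(1.812,5.000)
cell (2,3): code 0110 → (2.000,3.721)–(3.000,3.215)
cell (2,5): code 1001 → (3.000,5.754)–(2.000,5.258)
cell (3,3): code 0110 → (3.000,3.215)–(4.000,3.720)
cell (3,5): code 1001 → (4.000,5.259)–(3.000,5.754)
cell (4,3): code 0010 → (4.000,3.720)–(4.200,4.000)
cell (4,4): code 0011 → (4.200,4.000)–(4.189,5.000)
cell (4,5): code 0001 → (4.189,5.000)–(4.000,5.259)
total: 10 segments, chained into 1 closed loop(s), length Σ = 7.798755

segments=10 loops=1 length=7.799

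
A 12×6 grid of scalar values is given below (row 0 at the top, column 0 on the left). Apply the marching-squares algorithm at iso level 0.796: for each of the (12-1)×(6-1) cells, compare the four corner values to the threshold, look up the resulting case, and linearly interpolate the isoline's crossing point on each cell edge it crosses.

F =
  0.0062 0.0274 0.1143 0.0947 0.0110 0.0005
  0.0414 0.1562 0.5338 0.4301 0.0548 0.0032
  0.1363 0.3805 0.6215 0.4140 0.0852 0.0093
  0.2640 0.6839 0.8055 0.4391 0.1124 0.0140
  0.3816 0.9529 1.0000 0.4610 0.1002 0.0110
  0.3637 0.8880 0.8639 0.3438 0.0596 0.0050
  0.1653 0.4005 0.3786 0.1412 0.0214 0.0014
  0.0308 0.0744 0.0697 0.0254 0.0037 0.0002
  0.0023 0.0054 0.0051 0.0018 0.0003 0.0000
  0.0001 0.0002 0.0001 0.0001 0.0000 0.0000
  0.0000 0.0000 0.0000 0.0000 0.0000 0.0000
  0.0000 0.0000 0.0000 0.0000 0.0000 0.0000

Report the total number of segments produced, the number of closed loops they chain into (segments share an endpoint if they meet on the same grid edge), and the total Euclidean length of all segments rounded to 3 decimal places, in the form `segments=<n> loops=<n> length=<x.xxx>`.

segments=10 loops=1 length=6.354

cell (2,1): code 0100 → (2.948,2.000)–(3.000,1.922)
cell (2,2): code 1000 → (3.000,2.026)–(2.948,2.000)
cell (3,0): code 0100 → (3.417,1.000)–(4.000,0.725)
cell (3,1): code 1110 → (3.000,1.922)–(3.417,1.000)
cell (3,2): code 1001 → (4.000,2.378)–(3.000,2.026)
cell (4,0): code 0110 → (4.000,0.725)–(5.000,0.825)
cell (4,2): code 1001 → (5.000,2.131)–(4.000,2.378)
cell (5,0): code 0010 → (5.000,0.825)–(5.189,1.000)
cell (5,1): code 0011 → (5.189,1.000)–(5.140,2.000)
cell (5,2): code 0001 → (5.140,2.000)–(5.000,2.131)
total: 10 segments, chained into 1 closed loop(s), length Σ = 6.353554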